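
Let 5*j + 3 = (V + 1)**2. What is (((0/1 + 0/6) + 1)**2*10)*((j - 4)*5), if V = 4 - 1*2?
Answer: -140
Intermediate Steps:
V = 2 (V = 4 - 2 = 2)
j = 6/5 (j = -3/5 + (2 + 1)**2/5 = -3/5 + (1/5)*3**2 = -3/5 + (1/5)*9 = -3/5 + 9/5 = 6/5 ≈ 1.2000)
(((0/1 + 0/6) + 1)**2*10)*((j - 4)*5) = (((0/1 + 0/6) + 1)**2*10)*((6/5 - 4)*5) = (((0*1 + 0*(1/6)) + 1)**2*10)*(-14/5*5) = (((0 + 0) + 1)**2*10)*(-14) = ((0 + 1)**2*10)*(-14) = (1**2*10)*(-14) = (1*10)*(-14) = 10*(-14) = -140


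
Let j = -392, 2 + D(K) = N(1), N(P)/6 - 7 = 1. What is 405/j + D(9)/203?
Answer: -9169/11368 ≈ -0.80656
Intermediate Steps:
N(P) = 48 (N(P) = 42 + 6*1 = 42 + 6 = 48)
D(K) = 46 (D(K) = -2 + 48 = 46)
405/j + D(9)/203 = 405/(-392) + 46/203 = 405*(-1/392) + 46*(1/203) = -405/392 + 46/203 = -9169/11368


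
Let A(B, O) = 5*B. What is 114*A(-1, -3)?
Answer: -570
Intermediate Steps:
114*A(-1, -3) = 114*(5*(-1)) = 114*(-5) = -570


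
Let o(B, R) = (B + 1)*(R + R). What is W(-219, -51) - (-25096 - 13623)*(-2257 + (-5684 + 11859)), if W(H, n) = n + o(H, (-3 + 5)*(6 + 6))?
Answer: 151690527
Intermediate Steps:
o(B, R) = 2*R*(1 + B) (o(B, R) = (1 + B)*(2*R) = 2*R*(1 + B))
W(H, n) = 48 + n + 48*H (W(H, n) = n + 2*((-3 + 5)*(6 + 6))*(1 + H) = n + 2*(2*12)*(1 + H) = n + 2*24*(1 + H) = n + (48 + 48*H) = 48 + n + 48*H)
W(-219, -51) - (-25096 - 13623)*(-2257 + (-5684 + 11859)) = (48 - 51 + 48*(-219)) - (-25096 - 13623)*(-2257 + (-5684 + 11859)) = (48 - 51 - 10512) - (-38719)*(-2257 + 6175) = -10515 - (-38719)*3918 = -10515 - 1*(-151701042) = -10515 + 151701042 = 151690527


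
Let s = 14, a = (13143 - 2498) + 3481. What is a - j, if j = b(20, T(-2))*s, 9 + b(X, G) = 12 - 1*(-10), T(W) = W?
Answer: 13944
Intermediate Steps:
a = 14126 (a = 10645 + 3481 = 14126)
b(X, G) = 13 (b(X, G) = -9 + (12 - 1*(-10)) = -9 + (12 + 10) = -9 + 22 = 13)
j = 182 (j = 13*14 = 182)
a - j = 14126 - 1*182 = 14126 - 182 = 13944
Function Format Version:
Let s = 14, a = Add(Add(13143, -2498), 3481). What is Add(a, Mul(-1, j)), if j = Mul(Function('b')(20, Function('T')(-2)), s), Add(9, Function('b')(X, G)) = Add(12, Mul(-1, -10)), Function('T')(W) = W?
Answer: 13944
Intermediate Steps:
a = 14126 (a = Add(10645, 3481) = 14126)
Function('b')(X, G) = 13 (Function('b')(X, G) = Add(-9, Add(12, Mul(-1, -10))) = Add(-9, Add(12, 10)) = Add(-9, 22) = 13)
j = 182 (j = Mul(13, 14) = 182)
Add(a, Mul(-1, j)) = Add(14126, Mul(-1, 182)) = Add(14126, -182) = 13944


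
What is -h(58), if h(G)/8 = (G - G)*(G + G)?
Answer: 0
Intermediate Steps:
h(G) = 0 (h(G) = 8*((G - G)*(G + G)) = 8*(0*(2*G)) = 8*0 = 0)
-h(58) = -1*0 = 0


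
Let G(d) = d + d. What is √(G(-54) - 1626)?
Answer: 17*I*√6 ≈ 41.641*I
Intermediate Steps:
G(d) = 2*d
√(G(-54) - 1626) = √(2*(-54) - 1626) = √(-108 - 1626) = √(-1734) = 17*I*√6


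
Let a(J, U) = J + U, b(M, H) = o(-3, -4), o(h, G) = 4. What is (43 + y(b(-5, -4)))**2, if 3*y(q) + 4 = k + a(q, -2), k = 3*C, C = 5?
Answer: 20164/9 ≈ 2240.4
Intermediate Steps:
b(M, H) = 4
k = 15 (k = 3*5 = 15)
y(q) = 3 + q/3 (y(q) = -4/3 + (15 + (q - 2))/3 = -4/3 + (15 + (-2 + q))/3 = -4/3 + (13 + q)/3 = -4/3 + (13/3 + q/3) = 3 + q/3)
(43 + y(b(-5, -4)))**2 = (43 + (3 + (1/3)*4))**2 = (43 + (3 + 4/3))**2 = (43 + 13/3)**2 = (142/3)**2 = 20164/9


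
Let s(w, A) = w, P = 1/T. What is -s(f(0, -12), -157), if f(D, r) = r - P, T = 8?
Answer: 97/8 ≈ 12.125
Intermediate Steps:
P = ⅛ (P = 1/8 = ⅛ ≈ 0.12500)
f(D, r) = -⅛ + r (f(D, r) = r - 1*⅛ = r - ⅛ = -⅛ + r)
-s(f(0, -12), -157) = -(-⅛ - 12) = -1*(-97/8) = 97/8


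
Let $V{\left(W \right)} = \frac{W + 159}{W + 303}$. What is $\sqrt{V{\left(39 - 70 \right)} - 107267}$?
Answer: $\frac{i \sqrt{31000027}}{17} \approx 327.52 i$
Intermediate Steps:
$V{\left(W \right)} = \frac{159 + W}{303 + W}$
$\sqrt{V{\left(39 - 70 \right)} - 107267} = \sqrt{\frac{159 + \left(39 - 70\right)}{303 + \left(39 - 70\right)} - 107267} = \sqrt{\frac{159 - 31}{303 - 31} - 107267} = \sqrt{\frac{1}{272} \cdot 128 - 107267} = \sqrt{\frac{8}{17} - 107267} = \sqrt{- \frac{1823531}{17}} = \frac{i \sqrt{31000027}}{17}$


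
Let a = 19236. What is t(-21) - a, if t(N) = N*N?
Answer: -18795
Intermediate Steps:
t(N) = N²
t(-21) - a = (-21)² - 1*19236 = 441 - 19236 = -18795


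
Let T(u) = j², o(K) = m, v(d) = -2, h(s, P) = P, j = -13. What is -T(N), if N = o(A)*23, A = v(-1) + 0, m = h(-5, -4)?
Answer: -169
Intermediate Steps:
m = -4
A = -2 (A = -2 + 0 = -2)
o(K) = -4
N = -92 (N = -4*23 = -92)
T(u) = 169 (T(u) = (-13)² = 169)
-T(N) = -1*169 = -169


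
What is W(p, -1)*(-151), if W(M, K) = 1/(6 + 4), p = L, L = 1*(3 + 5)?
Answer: -151/10 ≈ -15.100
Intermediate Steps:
L = 8 (L = 1*8 = 8)
p = 8
W(M, K) = 1/10
W(p, -1)*(-151) = (1/10)*(-151) = -151/10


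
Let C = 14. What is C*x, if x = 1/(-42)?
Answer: -⅓ ≈ -0.33333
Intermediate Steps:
x = -1/42 ≈ -0.023810
C*x = 14*(-1/42) = -⅓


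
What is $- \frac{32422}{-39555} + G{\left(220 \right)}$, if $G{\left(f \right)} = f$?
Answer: $\frac{8734522}{39555} \approx 220.82$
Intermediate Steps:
$- \frac{32422}{-39555} + G{\left(220 \right)} = - \frac{32422}{-39555} + 220 = \left(-32422\right) \left(- \frac{1}{39555}\right) + 220 = \frac{32422}{39555} + 220 = \frac{8734522}{39555}$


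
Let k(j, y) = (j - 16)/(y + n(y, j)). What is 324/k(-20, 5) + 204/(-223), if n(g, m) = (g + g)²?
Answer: -210939/223 ≈ -945.92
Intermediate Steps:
n(g, m) = 4*g² (n(g, m) = (2*g)² = 4*g²)
k(j, y) = (-16 + j)/(y + 4*y²) (k(j, y) = (j - 16)/(y + 4*y²) = (-16 + j)/(y + 4*y²))
324/k(-20, 5) + 204/(-223) = 324/(((-16 - 20)/(5*(1 + 4*5)))) + 204/(-223) = 324/(((⅕)*(-36)/(1 + 20))) + 204*(-1/223) = 324/(((⅕)*(-36)/21)) - 204/223 = 324/(((⅕)*(1/21)*(-36))) - 204/223 = 324/(-12/35) - 204/223 = 324*(-35/12) - 204/223 = -945 - 204/223 = -210939/223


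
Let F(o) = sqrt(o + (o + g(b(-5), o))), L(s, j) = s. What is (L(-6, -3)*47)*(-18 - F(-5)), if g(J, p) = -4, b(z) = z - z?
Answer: 5076 + 282*I*sqrt(14) ≈ 5076.0 + 1055.1*I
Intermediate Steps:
b(z) = 0
F(o) = sqrt(-4 + 2*o) (F(o) = sqrt(o + (o - 4)) = sqrt(o + (-4 + o)) = sqrt(-4 + 2*o))
(L(-6, -3)*47)*(-18 - F(-5)) = (-6*47)*(-18 - sqrt(-4 + 2*(-5))) = -282*(-18 - sqrt(-4 - 10)) = -282*(-18 - sqrt(-14)) = -282*(-18 - I*sqrt(14)) = 5076 + 282*I*sqrt(14)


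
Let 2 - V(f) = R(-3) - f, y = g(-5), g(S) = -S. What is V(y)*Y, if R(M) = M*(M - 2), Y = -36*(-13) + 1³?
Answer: -3752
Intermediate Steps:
Y = 469 (Y = 468 + 1 = 469)
R(M) = M*(-2 + M)
y = 5 (y = -1*(-5) = 5)
V(f) = -13 + f (V(f) = 2 - (-3*(-2 - 3) - f) = 2 - (-3*(-5) - f) = 2 - (15 - f) = 2 + (-15 + f) = -13 + f)
V(y)*Y = (-13 + 5)*469 = -8*469 = -3752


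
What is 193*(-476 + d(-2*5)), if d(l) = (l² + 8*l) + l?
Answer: -89938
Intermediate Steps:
d(l) = l² + 9*l
193*(-476 + d(-2*5)) = 193*(-476 + (-2*5)*(9 - 2*5)) = 193*(-476 - 10*(9 - 10)) = 193*(-476 - 10*(-1)) = 193*(-476 + 10) = 193*(-466) = -89938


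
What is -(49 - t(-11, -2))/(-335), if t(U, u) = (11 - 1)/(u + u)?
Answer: 103/670 ≈ 0.15373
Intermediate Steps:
t(U, u) = 5/u (t(U, u) = 10/((2*u)) = 10*(1/(2*u)) = 5/u)
-(49 - t(-11, -2))/(-335) = -(49 - 5/(-2))/(-335) = -(49 - 5*(-1)/2)*(-1)/335 = -(49 - 1*(-5/2))*(-1)/335 = -(49 + 5/2)*(-1)/335 = -103*(-1)/(2*335) = -1*(-103/670) = 103/670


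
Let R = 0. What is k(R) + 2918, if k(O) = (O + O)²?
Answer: 2918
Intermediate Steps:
k(O) = 4*O² (k(O) = (2*O)² = 4*O²)
k(R) + 2918 = 4*0² + 2918 = 4*0 + 2918 = 0 + 2918 = 2918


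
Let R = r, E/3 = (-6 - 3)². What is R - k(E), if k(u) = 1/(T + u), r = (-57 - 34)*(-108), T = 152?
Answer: 3882059/395 ≈ 9828.0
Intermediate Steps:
r = 9828 (r = -91*(-108) = 9828)
E = 243 (E = 3*(-6 - 3)² = 3*(-9)² = 3*81 = 243)
R = 9828
k(u) = 1/(152 + u)
R - k(E) = 9828 - 1/(152 + 243) = 9828 - 1/395 = 3882059/395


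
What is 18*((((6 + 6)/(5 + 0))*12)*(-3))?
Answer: -7776/5 ≈ -1555.2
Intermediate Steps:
18*((((6 + 6)/(5 + 0))*12)*(-3)) = 18*(((12/5)*12)*(-3)) = 18*((144/5)*(-3)) = 18*(-432/5) = -7776/5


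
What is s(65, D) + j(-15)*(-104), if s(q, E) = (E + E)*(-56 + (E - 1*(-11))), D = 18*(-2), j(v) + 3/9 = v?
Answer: 22280/3 ≈ 7426.7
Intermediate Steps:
j(v) = -⅓ + v
D = -36
s(q, E) = 2*E*(-45 + E) (s(q, E) = (2*E)*(-56 + (E + 11)) = (2*E)*(-56 + (11 + E)) = (2*E)*(-45 + E) = 2*E*(-45 + E))
s(65, D) + j(-15)*(-104) = 2*(-36)*(-45 - 36) + (-⅓ - 15)*(-104) = 2*(-36)*(-81) - 46/3*(-104) = 5832 + 4784/3 = 22280/3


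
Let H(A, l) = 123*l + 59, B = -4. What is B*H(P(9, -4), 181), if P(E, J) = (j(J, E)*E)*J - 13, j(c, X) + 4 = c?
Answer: -89288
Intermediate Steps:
j(c, X) = -4 + c
P(E, J) = -13 + E*J*(-4 + J) (P(E, J) = ((-4 + J)*E)*J - 13 = (E*(-4 + J))*J - 13 = E*J*(-4 + J) - 13 = -13 + E*J*(-4 + J))
H(A, l) = 59 + 123*l
B*H(P(9, -4), 181) = -4*(59 + 123*181) = -4*(59 + 22263) = -4*22322 = -89288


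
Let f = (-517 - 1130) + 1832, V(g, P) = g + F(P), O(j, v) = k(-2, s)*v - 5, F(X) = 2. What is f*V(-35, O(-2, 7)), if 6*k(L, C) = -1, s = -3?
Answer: -6105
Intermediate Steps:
k(L, C) = -⅙ (k(L, C) = (⅙)*(-1) = -⅙)
O(j, v) = -5 - v/6 (O(j, v) = -v/6 - 5 = -5 - v/6)
V(g, P) = 2 + g (V(g, P) = g + 2 = 2 + g)
f = 185 (f = -1647 + 1832 = 185)
f*V(-35, O(-2, 7)) = 185*(2 - 35) = 185*(-33) = -6105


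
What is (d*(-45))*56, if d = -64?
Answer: 161280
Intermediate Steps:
(d*(-45))*56 = -64*(-45)*56 = 2880*56 = 161280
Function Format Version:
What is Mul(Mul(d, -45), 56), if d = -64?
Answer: 161280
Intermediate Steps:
Mul(Mul(d, -45), 56) = Mul(Mul(-64, -45), 56) = Mul(2880, 56) = 161280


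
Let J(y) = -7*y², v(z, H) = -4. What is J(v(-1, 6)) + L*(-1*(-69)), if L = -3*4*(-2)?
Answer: 1544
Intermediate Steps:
L = 24 (L = -12*(-2) = 24)
J(v(-1, 6)) + L*(-1*(-69)) = -7*(-4)² + 24*(-1*(-69)) = -7*16 + 24*69 = -112 + 1656 = 1544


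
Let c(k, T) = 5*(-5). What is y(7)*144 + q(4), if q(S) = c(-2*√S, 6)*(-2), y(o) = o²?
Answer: 7106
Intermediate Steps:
c(k, T) = -25
q(S) = 50 (q(S) = -25*(-2) = 50)
y(7)*144 + q(4) = 7²*144 + 50 = 49*144 + 50 = 7056 + 50 = 7106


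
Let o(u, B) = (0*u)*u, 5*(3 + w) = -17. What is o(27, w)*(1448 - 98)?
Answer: 0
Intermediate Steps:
w = -32/5 (w = -3 + (⅕)*(-17) = -3 - 17/5 = -32/5 ≈ -6.4000)
o(u, B) = 0 (o(u, B) = 0*u = 0)
o(27, w)*(1448 - 98) = 0*(1448 - 98) = 0*1350 = 0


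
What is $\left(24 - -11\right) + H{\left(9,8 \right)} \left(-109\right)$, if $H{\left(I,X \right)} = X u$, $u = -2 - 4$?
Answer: $5267$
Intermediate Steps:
$u = -6$
$H{\left(I,X \right)} = - 6 X$ ($H{\left(I,X \right)} = X \left(-6\right) = - 6 X$)
$\left(24 - -11\right) + H{\left(9,8 \right)} \left(-109\right) = \left(24 - -11\right) + \left(-6\right) 8 \left(-109\right) = \left(24 + 11\right) - -5232 = 35 + 5232 = 5267$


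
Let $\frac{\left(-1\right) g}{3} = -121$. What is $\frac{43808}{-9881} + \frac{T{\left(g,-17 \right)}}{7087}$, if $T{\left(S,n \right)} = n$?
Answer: $- \frac{310635273}{70026647} \approx -4.436$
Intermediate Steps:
$g = 363$ ($g = \left(-3\right) \left(-121\right) = 363$)
$\frac{43808}{-9881} + \frac{T{\left(g,-17 \right)}}{7087} = \frac{43808}{-9881} - \frac{17}{7087} = 43808 \left(- \frac{1}{9881}\right) - \frac{17}{7087} = - \frac{43808}{9881} - \frac{17}{7087} = - \frac{310635273}{70026647}$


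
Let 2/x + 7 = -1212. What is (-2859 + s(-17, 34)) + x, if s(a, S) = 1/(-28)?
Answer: -97584663/34132 ≈ -2859.0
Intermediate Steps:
s(a, S) = -1/28 (s(a, S) = 1*(-1/28) = -1/28)
x = -2/1219 (x = 2/(-7 - 1212) = 2/(-1219) = 2*(-1/1219) = -2/1219 ≈ -0.0016407)
(-2859 + s(-17, 34)) + x = (-2859 - 1/28) - 2/1219 = -80053/28 - 2/1219 = -97584663/34132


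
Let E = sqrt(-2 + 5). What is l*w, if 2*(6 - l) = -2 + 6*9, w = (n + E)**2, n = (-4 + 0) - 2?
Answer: -780 + 240*sqrt(3) ≈ -364.31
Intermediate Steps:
n = -6 (n = -4 - 2 = -6)
E = sqrt(3) ≈ 1.7320
w = (-6 + sqrt(3))**2 ≈ 18.215
l = -20 (l = 6 - (-2 + 6*9)/2 = 6 - (-2 + 54)/2 = 6 - 1/2*52 = 6 - 26 = -20)
l*w = -20*(6 - sqrt(3))**2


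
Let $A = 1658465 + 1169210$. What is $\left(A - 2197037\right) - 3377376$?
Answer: $-2746738$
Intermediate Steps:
$A = 2827675$
$\left(A - 2197037\right) - 3377376 = \left(2827675 - 2197037\right) - 3377376 = 630638 - 3377376 = -2746738$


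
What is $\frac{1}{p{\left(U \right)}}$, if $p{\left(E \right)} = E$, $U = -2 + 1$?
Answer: $-1$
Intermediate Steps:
$U = -1$
$\frac{1}{p{\left(U \right)}} = \frac{1}{-1} = -1$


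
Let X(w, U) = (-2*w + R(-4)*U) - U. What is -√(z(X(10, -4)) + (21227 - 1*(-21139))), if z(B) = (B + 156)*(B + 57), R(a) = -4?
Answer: -√51258 ≈ -226.40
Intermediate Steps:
X(w, U) = -5*U - 2*w (X(w, U) = (-2*w - 4*U) - U = (-4*U - 2*w) - U = -5*U - 2*w)
z(B) = (57 + B)*(156 + B) (z(B) = (156 + B)*(57 + B) = (57 + B)*(156 + B))
-√(z(X(10, -4)) + (21227 - 1*(-21139))) = -√((8892 + (-5*(-4) - 2*10)² + 213*(-5*(-4) - 2*10)) + (21227 - 1*(-21139))) = -√((8892 + (20 - 20)² + 213*(20 - 20)) + (21227 + 21139)) = -√((8892 + 0² + 213*0) + 42366) = -√((8892 + 0 + 0) + 42366) = -√(8892 + 42366) = -√51258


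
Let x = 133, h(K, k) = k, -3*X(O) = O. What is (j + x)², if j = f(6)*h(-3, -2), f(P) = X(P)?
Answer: 18769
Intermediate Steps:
X(O) = -O/3
f(P) = -P/3
j = 4 (j = -⅓*6*(-2) = -2*(-2) = 4)
(j + x)² = (4 + 133)² = 137² = 18769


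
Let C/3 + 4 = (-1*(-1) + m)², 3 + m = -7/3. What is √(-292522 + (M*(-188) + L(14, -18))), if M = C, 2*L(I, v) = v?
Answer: I*√2707791/3 ≈ 548.51*I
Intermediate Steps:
m = -16/3 (m = -3 - 7/3 = -16/3 ≈ -5.3333)
L(I, v) = v/2
C = 133/3 (C = -12 + 3*(-1*(-1) - 16/3)² = -12 + 3*(1 - 16/3)² = -12 + 3*(-13/3)² = -12 + 3*(169/9) = -12 + 169/3 = 133/3 ≈ 44.333)
M = 133/3 ≈ 44.333
√(-292522 + (M*(-188) + L(14, -18))) = √(-292522 + ((133/3)*(-188) + (½)*(-18))) = √(-292522 + (-25004/3 - 9)) = √(-292522 - 25031/3) = √(-902597/3) = I*√2707791/3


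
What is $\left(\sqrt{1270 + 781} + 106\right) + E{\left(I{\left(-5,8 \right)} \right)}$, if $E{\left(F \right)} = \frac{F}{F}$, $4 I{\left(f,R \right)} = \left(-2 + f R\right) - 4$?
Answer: $107 + \sqrt{2051} \approx 152.29$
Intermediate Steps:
$I{\left(f,R \right)} = - \frac{3}{2} + \frac{R f}{4}$ ($I{\left(f,R \right)} = \frac{\left(-2 + f R\right) - 4}{4} = \frac{\left(-2 + R f\right) - 4}{4} = \frac{-6 + R f}{4} = - \frac{3}{2} + \frac{R f}{4}$)
$E{\left(F \right)} = 1$
$\left(\sqrt{1270 + 781} + 106\right) + E{\left(I{\left(-5,8 \right)} \right)} = \left(\sqrt{1270 + 781} + 106\right) + 1 = \left(\sqrt{2051} + 106\right) + 1 = \left(106 + \sqrt{2051}\right) + 1 = 107 + \sqrt{2051}$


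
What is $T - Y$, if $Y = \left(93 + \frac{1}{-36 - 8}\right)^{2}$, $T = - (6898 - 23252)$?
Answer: $\frac{14925063}{1936} \approx 7709.2$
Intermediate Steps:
$T = 16354$ ($T = - (6898 - 23252) = \left(-1\right) \left(-16354\right) = 16354$)
$Y = \frac{16736281}{1936}$ ($Y = \left(93 + \frac{1}{-44}\right)^{2} = \left(93 - \frac{1}{44}\right)^{2} = \left(\frac{4091}{44}\right)^{2} = \frac{16736281}{1936} \approx 8644.8$)
$T - Y = 16354 - \frac{16736281}{1936} = \frac{14925063}{1936}$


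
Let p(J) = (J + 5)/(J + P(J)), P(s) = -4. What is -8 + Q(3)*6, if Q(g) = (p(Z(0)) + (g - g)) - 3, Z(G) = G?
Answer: -67/2 ≈ -33.500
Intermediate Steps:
p(J) = (5 + J)/(-4 + J) (p(J) = (J + 5)/(J - 4) = (5 + J)/(-4 + J))
Q(g) = -17/4 (Q(g) = ((5 + 0)/(-4 + 0) + (g - g)) - 3 = (5/(-4) + 0) - 3 = (-¼*5 + 0) - 3 = (-5/4 + 0) - 3 = -5/4 - 3 = -17/4)
-8 + Q(3)*6 = -8 - 17/4*6 = -8 - 51/2 = -67/2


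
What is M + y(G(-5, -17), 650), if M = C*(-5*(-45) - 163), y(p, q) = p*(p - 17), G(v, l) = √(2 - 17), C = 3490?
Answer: 216365 - 17*I*√15 ≈ 2.1637e+5 - 65.841*I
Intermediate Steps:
G(v, l) = I*√15 (G(v, l) = √(-15) = I*√15)
y(p, q) = p*(-17 + p)
M = 216380 (M = 3490*(-5*(-45) - 163) = 3490*(225 - 163) = 3490*62 = 216380)
M + y(G(-5, -17), 650) = 216380 + (I*√15)*(-17 + I*√15) = 216380 + I*√15*(-17 + I*√15)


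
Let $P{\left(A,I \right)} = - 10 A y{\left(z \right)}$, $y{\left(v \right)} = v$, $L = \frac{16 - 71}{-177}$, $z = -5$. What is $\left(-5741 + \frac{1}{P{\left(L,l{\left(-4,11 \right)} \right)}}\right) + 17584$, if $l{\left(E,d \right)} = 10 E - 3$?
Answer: $\frac{32568427}{2750} \approx 11843.0$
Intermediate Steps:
$L = \frac{55}{177}$ ($L = \left(16 - 71\right) \left(- \frac{1}{177}\right) = \left(-55\right) \left(- \frac{1}{177}\right) = \frac{55}{177} \approx 0.31073$)
$l{\left(E,d \right)} = -3 + 10 E$
$P{\left(A,I \right)} = 50 A$ ($P{\left(A,I \right)} = - 10 A \left(-5\right) = 50 A$)
$\left(-5741 + \frac{1}{P{\left(L,l{\left(-4,11 \right)} \right)}}\right) + 17584 = \left(-5741 + \frac{1}{50 \cdot \frac{55}{177}}\right) + 17584 = \left(-5741 + \frac{1}{\frac{2750}{177}}\right) + 17584 = \left(-5741 + \frac{177}{2750}\right) + 17584 = - \frac{15787573}{2750} + 17584 = \frac{32568427}{2750}$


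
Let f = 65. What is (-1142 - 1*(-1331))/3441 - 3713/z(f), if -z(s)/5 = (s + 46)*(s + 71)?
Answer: 243623/2339880 ≈ 0.10412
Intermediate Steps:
z(s) = -5*(46 + s)*(71 + s) (z(s) = -5*(s + 46)*(s + 71) = -5*(46 + s)*(71 + s))
(-1142 - 1*(-1331))/3441 - 3713/z(f) = (-1142 - 1*(-1331))/3441 - 3713/(-16330 - 585*65 - 5*65²) = (-1142 + 1331)*(1/3441) - 3713/(-16330 - 38025 - 5*4225) = 189*(1/3441) - 3713/(-16330 - 38025 - 21125) = 63/1147 - 3713/(-75480) = 63/1147 - 3713*(-1/75480) = 63/1147 + 3713/75480 = 243623/2339880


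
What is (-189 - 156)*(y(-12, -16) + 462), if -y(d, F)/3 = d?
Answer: -171810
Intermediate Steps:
y(d, F) = -3*d
(-189 - 156)*(y(-12, -16) + 462) = (-189 - 156)*(-3*(-12) + 462) = -345*(36 + 462) = -345*498 = -171810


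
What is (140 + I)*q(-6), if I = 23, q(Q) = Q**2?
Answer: 5868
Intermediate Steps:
(140 + I)*q(-6) = (140 + 23)*(-6)**2 = 163*36 = 5868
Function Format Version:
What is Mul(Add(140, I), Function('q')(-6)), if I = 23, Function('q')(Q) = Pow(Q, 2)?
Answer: 5868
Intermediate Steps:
Mul(Add(140, I), Function('q')(-6)) = Mul(Add(140, 23), Pow(-6, 2)) = Mul(163, 36) = 5868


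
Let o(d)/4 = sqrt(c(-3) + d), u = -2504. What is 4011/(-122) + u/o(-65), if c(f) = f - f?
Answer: -4011/122 + 626*I*sqrt(65)/65 ≈ -32.877 + 77.646*I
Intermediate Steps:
c(f) = 0
o(d) = 4*sqrt(d) (o(d) = 4*sqrt(0 + d) = 4*sqrt(d))
4011/(-122) + u/o(-65) = 4011/(-122) - 2504*(-I*sqrt(65)/260) = 4011*(-1/122) - 2504*(-I*sqrt(65)/260) = -4011/122 - 2504*(-I*sqrt(65)/260) = -4011/122 - (-626)*I*sqrt(65)/65 = -4011/122 + 626*I*sqrt(65)/65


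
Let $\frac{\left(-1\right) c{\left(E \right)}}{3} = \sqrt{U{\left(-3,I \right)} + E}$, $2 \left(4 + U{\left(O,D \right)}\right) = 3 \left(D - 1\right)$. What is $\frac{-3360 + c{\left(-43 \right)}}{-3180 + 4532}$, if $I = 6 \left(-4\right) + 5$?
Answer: $- \frac{420}{169} - \frac{3 i \sqrt{77}}{1352} \approx -2.4852 - 0.019471 i$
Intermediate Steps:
$I = -19$ ($I = -24 + 5 = -19$)
$U{\left(O,D \right)} = - \frac{11}{2} + \frac{3 D}{2}$ ($U{\left(O,D \right)} = -4 + \frac{3 \left(D - 1\right)}{2} = -4 + \frac{3 \left(-1 + D\right)}{2} = -4 + \frac{-3 + 3 D}{2} = -4 + \left(- \frac{3}{2} + \frac{3 D}{2}\right) = - \frac{11}{2} + \frac{3 D}{2}$)
$c{\left(E \right)} = - 3 \sqrt{-34 + E}$ ($c{\left(E \right)} = - 3 \sqrt{\left(- \frac{11}{2} + \frac{3}{2} \left(-19\right)\right) + E} = - 3 \sqrt{\left(- \frac{11}{2} - \frac{57}{2}\right) + E} = - 3 \sqrt{-34 + E}$)
$\frac{-3360 + c{\left(-43 \right)}}{-3180 + 4532} = \frac{-3360 - 3 \sqrt{-34 - 43}}{-3180 + 4532} = \frac{-3360 - 3 \sqrt{-77}}{1352} = \left(-3360 - 3 i \sqrt{77}\right) \frac{1}{1352} = - \frac{420}{169} - \frac{3 i \sqrt{77}}{1352}$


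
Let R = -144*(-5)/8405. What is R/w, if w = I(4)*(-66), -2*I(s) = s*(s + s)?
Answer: 3/36982 ≈ 8.1121e-5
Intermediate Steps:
I(s) = -s**2 (I(s) = -s*(s + s)/2 = -s*2*s/2 = -s**2)
R = 144/1681 (R = 720*(1/8405) = 144/1681 ≈ 0.085663)
w = 1056 (w = -1*4**2*(-66) = -1*16*(-66) = -16*(-66) = 1056)
R/w = (144/1681)/1056 = (144/1681)*(1/1056) = 3/36982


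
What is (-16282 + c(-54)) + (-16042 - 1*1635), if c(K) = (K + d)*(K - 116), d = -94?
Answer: -8799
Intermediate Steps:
c(K) = (-116 + K)*(-94 + K) (c(K) = (K - 94)*(K - 116) = (-94 + K)*(-116 + K) = (-116 + K)*(-94 + K))
(-16282 + c(-54)) + (-16042 - 1*1635) = (-16282 + (10904 + (-54)² - 210*(-54))) + (-16042 - 1*1635) = (-16282 + (10904 + 2916 + 11340)) + (-16042 - 1635) = (-16282 + 25160) - 17677 = 8878 - 17677 = -8799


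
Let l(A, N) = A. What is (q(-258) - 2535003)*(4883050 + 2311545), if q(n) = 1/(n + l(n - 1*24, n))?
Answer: -1969738551587699/108 ≈ -1.8238e+13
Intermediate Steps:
q(n) = 1/(-24 + 2*n) (q(n) = 1/(n + (n - 1*24)) = 1/(n + (n - 24)) = 1/(n + (-24 + n)) = 1/(-24 + 2*n))
(q(-258) - 2535003)*(4883050 + 2311545) = (1/(2*(-12 - 258)) - 2535003)*(4883050 + 2311545) = ((½)/(-270) - 2535003)*7194595 = ((½)*(-1/270) - 2535003)*7194595 = (-1/540 - 2535003)*7194595 = -1368901621/540*7194595 = -1969738551587699/108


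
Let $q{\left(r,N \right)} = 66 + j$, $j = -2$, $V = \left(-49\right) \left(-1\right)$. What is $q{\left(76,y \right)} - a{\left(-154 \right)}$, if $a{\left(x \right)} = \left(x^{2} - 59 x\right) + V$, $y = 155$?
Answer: $-32787$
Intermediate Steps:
$V = 49$
$q{\left(r,N \right)} = 64$ ($q{\left(r,N \right)} = 66 - 2 = 64$)
$a{\left(x \right)} = 49 + x^{2} - 59 x$ ($a{\left(x \right)} = \left(x^{2} - 59 x\right) + 49 = 49 + x^{2} - 59 x$)
$q{\left(76,y \right)} - a{\left(-154 \right)} = 64 - \left(49 + \left(-154\right)^{2} - -9086\right) = 64 - \left(49 + 23716 + 9086\right) = 64 - 32851 = -32787$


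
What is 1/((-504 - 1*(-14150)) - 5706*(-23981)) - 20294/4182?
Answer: -1932081545671/398145511740 ≈ -4.8527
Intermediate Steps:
1/((-504 - 1*(-14150)) - 5706*(-23981)) - 20294/4182 = -1/23981/((-504 + 14150) - 5706) - 20294*1/4182 = -1/23981/(13646 - 5706) - 10147/2091 = -1/23981/7940 - 10147/2091 = (1/7940)*(-1/23981) - 10147/2091 = -1/190409140 - 10147/2091 = -1932081545671/398145511740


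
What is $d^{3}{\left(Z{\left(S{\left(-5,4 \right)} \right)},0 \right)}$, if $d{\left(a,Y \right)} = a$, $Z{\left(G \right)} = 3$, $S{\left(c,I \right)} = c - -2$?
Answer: $27$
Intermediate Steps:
$S{\left(c,I \right)} = 2 + c$ ($S{\left(c,I \right)} = c + 2 = 2 + c$)
$d^{3}{\left(Z{\left(S{\left(-5,4 \right)} \right)},0 \right)} = 3^{3} = 27$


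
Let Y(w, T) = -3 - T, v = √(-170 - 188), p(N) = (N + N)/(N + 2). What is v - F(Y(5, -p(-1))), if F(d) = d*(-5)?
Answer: -25 + I*√358 ≈ -25.0 + 18.921*I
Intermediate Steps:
p(N) = 2*N/(2 + N) (p(N) = (2*N)/(2 + N) = 2*N/(2 + N))
v = I*√358 (v = √(-358) = I*√358 ≈ 18.921*I)
F(d) = -5*d
v - F(Y(5, -p(-1))) = I*√358 - (-5)*(-3 - (-1)*2*(-1)/(2 - 1)) = I*√358 - (-5)*(-3 - (-1)*2*(-1)/1) = I*√358 - (-5)*(-3 - (-1)*2*(-1)*1) = I*√358 - (-5)*(-3 - (-1)*(-2)) = I*√358 - (-5)*(-3 - 1*2) = I*√358 - (-5)*(-3 - 2) = I*√358 - (-5)*(-5) = I*√358 - 1*25 = I*√358 - 25 = -25 + I*√358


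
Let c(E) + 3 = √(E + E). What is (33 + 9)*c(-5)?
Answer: -126 + 42*I*√10 ≈ -126.0 + 132.82*I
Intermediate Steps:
c(E) = -3 + √2*√E (c(E) = -3 + √(E + E) = -3 + √(2*E) = -3 + √2*√E)
(33 + 9)*c(-5) = (33 + 9)*(-3 + √2*√(-5)) = 42*(-3 + √2*(I*√5)) = 42*(-3 + I*√10) = -126 + 42*I*√10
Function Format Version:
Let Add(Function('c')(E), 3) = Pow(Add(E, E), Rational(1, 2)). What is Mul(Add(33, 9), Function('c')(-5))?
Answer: Add(-126, Mul(42, I, Pow(10, Rational(1, 2)))) ≈ Add(-126.00, Mul(132.82, I))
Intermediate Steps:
Function('c')(E) = Add(-3, Mul(Pow(2, Rational(1, 2)), Pow(E, Rational(1, 2)))) (Function('c')(E) = Add(-3, Pow(Add(E, E), Rational(1, 2))) = Add(-3, Pow(Mul(2, E), Rational(1, 2))) = Add(-3, Mul(Pow(2, Rational(1, 2)), Pow(E, Rational(1, 2)))))
Mul(Add(33, 9), Function('c')(-5)) = Mul(Add(33, 9), Add(-3, Mul(Pow(2, Rational(1, 2)), Pow(-5, Rational(1, 2))))) = Mul(42, Add(-3, Mul(Pow(2, Rational(1, 2)), Mul(I, Pow(5, Rational(1, 2)))))) = Mul(42, Add(-3, Mul(I, Pow(10, Rational(1, 2))))) = Add(-126, Mul(42, I, Pow(10, Rational(1, 2))))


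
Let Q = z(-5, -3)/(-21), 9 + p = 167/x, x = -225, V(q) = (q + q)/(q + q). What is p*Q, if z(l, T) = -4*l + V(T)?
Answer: 2192/225 ≈ 9.7422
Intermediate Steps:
V(q) = 1 (V(q) = (2*q)/((2*q)) = (2*q)*(1/(2*q)) = 1)
p = -2192/225 (p = -9 + 167/(-225) = -9 + 167*(-1/225) = -9 - 167/225 = -2192/225 ≈ -9.7422)
z(l, T) = 1 - 4*l (z(l, T) = -4*l + 1 = 1 - 4*l)
Q = -1 (Q = (1 - 4*(-5))/(-21) = (1 + 20)*(-1/21) = 21*(-1/21) = -1)
p*Q = -2192/225*(-1) = 2192/225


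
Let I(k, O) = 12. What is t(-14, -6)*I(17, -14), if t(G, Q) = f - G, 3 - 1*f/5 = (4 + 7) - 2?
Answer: -192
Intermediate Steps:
f = -30 (f = 15 - 5*((4 + 7) - 2) = 15 - 5*(11 - 2) = 15 - 5*9 = 15 - 45 = -30)
t(G, Q) = -30 - G
t(-14, -6)*I(17, -14) = (-30 - 1*(-14))*12 = (-30 + 14)*12 = -16*12 = -192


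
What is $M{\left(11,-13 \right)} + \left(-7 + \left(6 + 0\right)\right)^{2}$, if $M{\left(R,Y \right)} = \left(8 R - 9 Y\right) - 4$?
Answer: $202$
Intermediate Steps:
$M{\left(R,Y \right)} = -4 - 9 Y + 8 R$ ($M{\left(R,Y \right)} = \left(- 9 Y + 8 R\right) - 4 = -4 - 9 Y + 8 R$)
$M{\left(11,-13 \right)} + \left(-7 + \left(6 + 0\right)\right)^{2} = \left(-4 - -117 + 8 \cdot 11\right) + \left(-7 + \left(6 + 0\right)\right)^{2} = \left(-4 + 117 + 88\right) + \left(-7 + 6\right)^{2} = 201 + \left(-1\right)^{2} = 201 + 1 = 202$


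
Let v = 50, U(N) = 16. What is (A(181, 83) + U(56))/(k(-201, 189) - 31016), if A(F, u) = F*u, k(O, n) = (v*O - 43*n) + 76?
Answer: -15039/49117 ≈ -0.30619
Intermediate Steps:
k(O, n) = 76 - 43*n + 50*O (k(O, n) = (50*O - 43*n) + 76 = (-43*n + 50*O) + 76 = 76 - 43*n + 50*O)
(A(181, 83) + U(56))/(k(-201, 189) - 31016) = (181*83 + 16)/((76 - 43*189 + 50*(-201)) - 31016) = (15023 + 16)/((76 - 8127 - 10050) - 31016) = 15039/(-18101 - 31016) = 15039/(-49117) = 15039*(-1/49117) = -15039/49117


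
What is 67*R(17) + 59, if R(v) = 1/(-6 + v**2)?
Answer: 16764/283 ≈ 59.237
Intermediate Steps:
67*R(17) + 59 = 67/(-6 + 17**2) + 59 = 67/(-6 + 289) + 59 = 67/283 + 59 = 16764/283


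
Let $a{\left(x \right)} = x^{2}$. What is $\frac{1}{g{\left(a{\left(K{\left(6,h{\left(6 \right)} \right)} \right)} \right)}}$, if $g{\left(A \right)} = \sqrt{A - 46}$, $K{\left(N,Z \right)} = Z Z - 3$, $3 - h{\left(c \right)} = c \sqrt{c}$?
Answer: $\frac{\sqrt{2}}{2 \sqrt{28507 - 7992 \sqrt{6}}} \approx 0.0074824$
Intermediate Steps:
$h{\left(c \right)} = 3 - c^{\frac{3}{2}}$ ($h{\left(c \right)} = 3 - c \sqrt{c} = 3 - c^{\frac{3}{2}}$)
$K{\left(N,Z \right)} = -3 + Z^{2}$ ($K{\left(N,Z \right)} = Z^{2} - 3 = -3 + Z^{2}$)
$g{\left(A \right)} = \sqrt{-46 + A}$
$\frac{1}{g{\left(a{\left(K{\left(6,h{\left(6 \right)} \right)} \right)} \right)}} = \frac{1}{\sqrt{-46 + \left(-3 + \left(3 - 6^{\frac{3}{2}}\right)^{2}\right)^{2}}} = \frac{1}{\sqrt{-46 + \left(-3 + \left(3 - 6 \sqrt{6}\right)^{2}\right)^{2}}}$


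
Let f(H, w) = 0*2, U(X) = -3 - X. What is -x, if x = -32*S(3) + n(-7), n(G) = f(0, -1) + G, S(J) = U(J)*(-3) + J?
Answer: 679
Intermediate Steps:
f(H, w) = 0
S(J) = 9 + 4*J (S(J) = (-3 - J)*(-3) + J = (9 + 3*J) + J = 9 + 4*J)
n(G) = G (n(G) = 0 + G = G)
x = -679 (x = -32*(9 + 4*3) - 7 = -32*(9 + 12) - 7 = -32*21 - 7 = -672 - 7 = -679)
-x = -1*(-679) = 679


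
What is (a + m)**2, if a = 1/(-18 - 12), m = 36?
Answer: 1164241/900 ≈ 1293.6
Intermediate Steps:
a = -1/30 (a = 1/(-30) = -1/30 ≈ -0.033333)
(a + m)**2 = (-1/30 + 36)**2 = (1079/30)**2 = 1164241/900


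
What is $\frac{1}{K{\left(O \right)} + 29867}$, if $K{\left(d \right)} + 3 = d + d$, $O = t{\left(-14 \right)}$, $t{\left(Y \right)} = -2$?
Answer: $\frac{1}{29860} \approx 3.349 \cdot 10^{-5}$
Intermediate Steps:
$O = -2$
$K{\left(d \right)} = -3 + 2 d$ ($K{\left(d \right)} = -3 + \left(d + d\right) = -3 + 2 d$)
$\frac{1}{K{\left(O \right)} + 29867} = \frac{1}{\left(-3 + 2 \left(-2\right)\right) + 29867} = \frac{1}{\left(-3 - 4\right) + 29867} = \frac{1}{-7 + 29867} = \frac{1}{29860}$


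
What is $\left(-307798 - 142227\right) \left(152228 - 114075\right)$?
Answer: $-17169803825$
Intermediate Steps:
$\left(-307798 - 142227\right) \left(152228 - 114075\right) = \left(-450025\right) 38153 = -17169803825$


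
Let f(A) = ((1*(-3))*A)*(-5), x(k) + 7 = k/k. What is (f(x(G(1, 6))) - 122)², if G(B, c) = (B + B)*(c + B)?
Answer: 44944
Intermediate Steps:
G(B, c) = 2*B*(B + c) (G(B, c) = (2*B)*(B + c) = 2*B*(B + c))
x(k) = -6 (x(k) = -7 + k/k = -7 + 1 = -6)
f(A) = 15*A (f(A) = -3*A*(-5) = 15*A)
(f(x(G(1, 6))) - 122)² = (15*(-6) - 122)² = (-90 - 122)² = (-212)² = 44944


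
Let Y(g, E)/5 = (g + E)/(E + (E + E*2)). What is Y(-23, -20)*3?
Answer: 129/16 ≈ 8.0625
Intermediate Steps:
Y(g, E) = 5*(E + g)/(4*E) (Y(g, E) = 5*((g + E)/(E + (E + E*2))) = 5*((E + g)/(E + (E + 2*E))) = 5*((E + g)/(E + 3*E)) = 5*((E + g)/((4*E))) = 5*((E + g)*(1/(4*E))) = 5*((E + g)/(4*E)) = 5*(E + g)/(4*E))
Y(-23, -20)*3 = ((5/4)*(-20 - 23)/(-20))*3 = ((5/4)*(-1/20)*(-43))*3 = (43/16)*3 = 129/16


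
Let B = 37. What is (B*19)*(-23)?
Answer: -16169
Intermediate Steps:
(B*19)*(-23) = (37*19)*(-23) = 703*(-23) = -16169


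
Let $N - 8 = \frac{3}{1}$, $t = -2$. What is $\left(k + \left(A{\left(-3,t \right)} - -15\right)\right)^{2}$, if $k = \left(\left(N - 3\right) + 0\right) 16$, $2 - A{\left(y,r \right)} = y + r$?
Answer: $22500$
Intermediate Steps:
$A{\left(y,r \right)} = 2 - r - y$ ($A{\left(y,r \right)} = 2 - \left(y + r\right) = 2 - \left(r + y\right) = 2 - r - y$)
$N = 11$ ($N = 8 + \frac{3}{1} = 8 + 3 \cdot 1 = 8 + 3 = 11$)
$k = 128$ ($k = \left(\left(11 - 3\right) + 0\right) 16 = \left(8 + 0\right) 16 = 8 \cdot 16 = 128$)
$\left(k + \left(A{\left(-3,t \right)} - -15\right)\right)^{2} = \left(128 - -22\right)^{2} = \left(128 + \left(\left(2 + 2 + 3\right) + 15\right)\right)^{2} = \left(128 + \left(7 + 15\right)\right)^{2} = \left(128 + 22\right)^{2} = 150^{2} = 22500$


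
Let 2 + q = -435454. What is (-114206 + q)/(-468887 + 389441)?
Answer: 274831/39723 ≈ 6.9187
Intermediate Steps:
q = -435456 (q = -2 - 435454 = -435456)
(-114206 + q)/(-468887 + 389441) = (-114206 - 435456)/(-468887 + 389441) = -549662/(-79446) = -549662*(-1/79446) = 274831/39723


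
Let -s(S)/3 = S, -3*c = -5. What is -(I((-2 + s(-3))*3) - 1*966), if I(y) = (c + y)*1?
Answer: 2830/3 ≈ 943.33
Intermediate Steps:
c = 5/3 (c = -1/3*(-5) = 5/3 ≈ 1.6667)
s(S) = -3*S
I(y) = 5/3 + y (I(y) = (5/3 + y)*1 = 5/3 + y)
-(I((-2 + s(-3))*3) - 1*966) = -((5/3 + (-2 - 3*(-3))*3) - 1*966) = -((5/3 + (-2 + 9)*3) - 966) = -((5/3 + 7*3) - 966) = -((5/3 + 21) - 966) = -(68/3 - 966) = -1*(-2830/3) = 2830/3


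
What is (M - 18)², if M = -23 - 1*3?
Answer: 1936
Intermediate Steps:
M = -26 (M = -23 - 3 = -26)
(M - 18)² = (-26 - 18)² = (-44)² = 1936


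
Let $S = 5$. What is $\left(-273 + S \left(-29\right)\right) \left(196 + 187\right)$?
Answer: $-160094$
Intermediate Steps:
$\left(-273 + S \left(-29\right)\right) \left(196 + 187\right) = \left(-273 + 5 \left(-29\right)\right) \left(196 + 187\right) = \left(-273 - 145\right) 383 = \left(-418\right) 383 = -160094$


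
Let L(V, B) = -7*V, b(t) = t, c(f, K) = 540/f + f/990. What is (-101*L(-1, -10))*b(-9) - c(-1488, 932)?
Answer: 130225157/20460 ≈ 6364.9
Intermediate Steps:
c(f, K) = 540/f + f/990 (c(f, K) = 540/f + f*(1/990) = 540/f + f/990)
(-101*L(-1, -10))*b(-9) - c(-1488, 932) = -(-707)*(-1)*(-9) - (540/(-1488) + (1/990)*(-1488)) = -101*7*(-9) - (540*(-1/1488) - 248/165) = -707*(-9) - (-45/124 - 248/165) = 6363 - 1*(-38177/20460) = 6363 + 38177/20460 = 130225157/20460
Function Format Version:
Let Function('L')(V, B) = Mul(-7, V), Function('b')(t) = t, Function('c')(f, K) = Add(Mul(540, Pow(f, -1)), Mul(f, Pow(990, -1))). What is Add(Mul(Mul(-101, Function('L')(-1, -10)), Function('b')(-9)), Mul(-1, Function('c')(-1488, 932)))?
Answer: Rational(130225157, 20460) ≈ 6364.9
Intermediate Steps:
Function('c')(f, K) = Add(Mul(540, Pow(f, -1)), Mul(Rational(1, 990), f)) (Function('c')(f, K) = Add(Mul(540, Pow(f, -1)), Mul(f, Rational(1, 990))) = Add(Mul(540, Pow(f, -1)), Mul(Rational(1, 990), f)))
Add(Mul(Mul(-101, Function('L')(-1, -10)), Function('b')(-9)), Mul(-1, Function('c')(-1488, 932))) = Add(Mul(Mul(-101, Mul(-7, -1)), -9), Mul(-1, Add(Mul(540, Pow(-1488, -1)), Mul(Rational(1, 990), -1488)))) = Add(Mul(Mul(-101, 7), -9), Mul(-1, Add(Mul(540, Rational(-1, 1488)), Rational(-248, 165)))) = Add(Mul(-707, -9), Mul(-1, Add(Rational(-45, 124), Rational(-248, 165)))) = Add(6363, Mul(-1, Rational(-38177, 20460))) = Add(6363, Rational(38177, 20460)) = Rational(130225157, 20460)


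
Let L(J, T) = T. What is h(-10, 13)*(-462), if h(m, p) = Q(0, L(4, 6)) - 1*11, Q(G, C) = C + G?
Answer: 2310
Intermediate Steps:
h(m, p) = -5 (h(m, p) = (6 + 0) - 1*11 = 6 - 11 = -5)
h(-10, 13)*(-462) = -5*(-462) = 2310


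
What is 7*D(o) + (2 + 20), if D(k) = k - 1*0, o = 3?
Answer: 43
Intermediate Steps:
D(k) = k (D(k) = k + 0 = k)
7*D(o) + (2 + 20) = 7*3 + (2 + 20) = 21 + 22 = 43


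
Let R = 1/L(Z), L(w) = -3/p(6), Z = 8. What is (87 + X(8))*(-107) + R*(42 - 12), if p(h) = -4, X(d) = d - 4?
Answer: -9697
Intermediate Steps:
X(d) = -4 + d
L(w) = ¾ (L(w) = -3/(-4) = -3*(-¼) = ¾)
R = 4/3 (R = 1/(¾) = 4/3 ≈ 1.3333)
(87 + X(8))*(-107) + R*(42 - 12) = (87 + (-4 + 8))*(-107) + 4*(42 - 12)/3 = (87 + 4)*(-107) + (4/3)*30 = 91*(-107) + 40 = -9737 + 40 = -9697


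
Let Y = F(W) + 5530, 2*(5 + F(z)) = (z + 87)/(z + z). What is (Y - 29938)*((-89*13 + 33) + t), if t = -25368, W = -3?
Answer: 646934640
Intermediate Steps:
F(z) = -5 + (87 + z)/(4*z) (F(z) = -5 + ((z + 87)/(z + z))/2 = -5 + ((87 + z)/((2*z)))/2 = -5 + ((87 + z)*(1/(2*z)))/2 = -5 + ((87 + z)/(2*z))/2 = -5 + (87 + z)/(4*z))
Y = 5518 (Y = (¼)*(87 - 19*(-3))/(-3) + 5530 = (¼)*(-⅓)*(87 + 57) + 5530 = (¼)*(-⅓)*144 + 5530 = -12 + 5530 = 5518)
(Y - 29938)*((-89*13 + 33) + t) = (5518 - 29938)*((-89*13 + 33) - 25368) = -24420*((-1157 + 33) - 25368) = -24420*(-1124 - 25368) = -24420*(-26492) = 646934640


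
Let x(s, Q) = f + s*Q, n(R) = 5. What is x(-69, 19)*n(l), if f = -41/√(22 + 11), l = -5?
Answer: -6555 - 205*√33/33 ≈ -6590.7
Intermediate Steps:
f = -41*√33/33 ≈ -7.1372
x(s, Q) = -41*√33/33 + Q*s (x(s, Q) = -41*√33/33 + s*Q = -41*√33/33 + Q*s)
x(-69, 19)*n(l) = (-41*√33/33 + 19*(-69))*5 = (-41*√33/33 - 1311)*5 = (-1311 - 41*√33/33)*5 = -6555 - 205*√33/33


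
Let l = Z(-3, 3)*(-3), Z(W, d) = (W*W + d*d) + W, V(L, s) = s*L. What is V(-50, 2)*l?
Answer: 4500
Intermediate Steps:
V(L, s) = L*s
Z(W, d) = W + W**2 + d**2 (Z(W, d) = (W**2 + d**2) + W = W + W**2 + d**2)
l = -45 (l = (-3 + (-3)**2 + 3**2)*(-3) = (-3 + 9 + 9)*(-3) = 15*(-3) = -45)
V(-50, 2)*l = -50*2*(-45) = -100*(-45) = 4500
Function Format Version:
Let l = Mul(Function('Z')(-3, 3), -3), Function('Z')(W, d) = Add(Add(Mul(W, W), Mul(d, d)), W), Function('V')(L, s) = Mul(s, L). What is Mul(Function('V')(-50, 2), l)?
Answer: 4500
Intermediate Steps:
Function('V')(L, s) = Mul(L, s)
Function('Z')(W, d) = Add(W, Pow(W, 2), Pow(d, 2)) (Function('Z')(W, d) = Add(Add(Pow(W, 2), Pow(d, 2)), W) = Add(W, Pow(W, 2), Pow(d, 2)))
l = -45 (l = Mul(Add(-3, Pow(-3, 2), Pow(3, 2)), -3) = Mul(Add(-3, 9, 9), -3) = Mul(15, -3) = -45)
Mul(Function('V')(-50, 2), l) = Mul(Mul(-50, 2), -45) = Mul(-100, -45) = 4500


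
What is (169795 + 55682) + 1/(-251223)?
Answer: 56645008370/251223 ≈ 2.2548e+5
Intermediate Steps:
(169795 + 55682) + 1/(-251223) = 225477 - 1/251223 = 56645008370/251223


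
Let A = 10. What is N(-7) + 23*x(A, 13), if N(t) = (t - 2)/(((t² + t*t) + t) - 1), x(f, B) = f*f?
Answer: 22999/10 ≈ 2299.9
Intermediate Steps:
x(f, B) = f²
N(t) = (-2 + t)/(-1 + t + 2*t²) (N(t) = (-2 + t)/(((t² + t²) + t) - 1) = (-2 + t)/((2*t² + t) - 1) = (-2 + t)/((t + 2*t²) - 1) = (-2 + t)/(-1 + t + 2*t²))
N(-7) + 23*x(A, 13) = (-2 - 7)/(-1 - 7 + 2*(-7)²) + 23*10² = -9/(-1 - 7 + 2*49) + 23*100 = -9/(-1 - 7 + 98) + 2300 = -9/90 + 2300 = (1/90)*(-9) + 2300 = -⅒ + 2300 = 22999/10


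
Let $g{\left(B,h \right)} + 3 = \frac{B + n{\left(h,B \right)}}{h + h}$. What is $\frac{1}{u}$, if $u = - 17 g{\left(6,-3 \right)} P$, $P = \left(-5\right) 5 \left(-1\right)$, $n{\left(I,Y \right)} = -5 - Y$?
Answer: $\frac{6}{5525} \approx 0.001086$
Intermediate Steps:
$g{\left(B,h \right)} = -3 - \frac{5}{2 h}$ ($g{\left(B,h \right)} = -3 + \frac{B - \left(5 + B\right)}{h + h} = -3 - \frac{5}{2 h}$)
$P = 25$ ($P = \left(-25\right) \left(-1\right) = 25$)
$u = \frac{5525}{6}$ ($u = - 17 \left(-3 - \frac{5}{2 \left(-3\right)}\right) 25 = - 17 \left(-3 - - \frac{5}{6}\right) 25 = - 17 \left(-3 + \frac{5}{6}\right) 25 = \left(-17\right) \left(- \frac{13}{6}\right) 25 = \frac{221}{6} \cdot 25 = \frac{5525}{6} \approx 920.83$)
$\frac{1}{u} = \frac{1}{\frac{5525}{6}} = \frac{6}{5525}$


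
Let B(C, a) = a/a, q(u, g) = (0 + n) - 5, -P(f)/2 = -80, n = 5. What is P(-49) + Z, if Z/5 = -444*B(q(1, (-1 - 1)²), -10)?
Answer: -2060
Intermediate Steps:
P(f) = 160 (P(f) = -2*(-80) = 160)
q(u, g) = 0 (q(u, g) = (0 + 5) - 5 = 5 - 5 = 0)
B(C, a) = 1
Z = -2220 (Z = 5*(-444*1) = 5*(-444) = -2220)
P(-49) + Z = 160 - 2220 = -2060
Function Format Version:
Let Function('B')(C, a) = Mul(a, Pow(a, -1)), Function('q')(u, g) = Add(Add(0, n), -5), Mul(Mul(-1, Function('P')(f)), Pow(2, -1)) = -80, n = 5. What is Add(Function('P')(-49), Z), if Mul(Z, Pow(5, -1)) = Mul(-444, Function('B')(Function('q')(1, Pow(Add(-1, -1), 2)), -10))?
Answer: -2060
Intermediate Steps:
Function('P')(f) = 160 (Function('P')(f) = Mul(-2, -80) = 160)
Function('q')(u, g) = 0 (Function('q')(u, g) = Add(Add(0, 5), -5) = Add(5, -5) = 0)
Function('B')(C, a) = 1
Z = -2220 (Z = Mul(5, Mul(-444, 1)) = Mul(5, -444) = -2220)
Add(Function('P')(-49), Z) = Add(160, -2220) = -2060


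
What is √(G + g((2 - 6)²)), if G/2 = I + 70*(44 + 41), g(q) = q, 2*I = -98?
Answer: √11818 ≈ 108.71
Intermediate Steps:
I = -49 (I = (½)*(-98) = -49)
G = 11802 (G = 2*(-49 + 70*(44 + 41)) = 2*(-49 + 70*85) = 2*(-49 + 5950) = 2*5901 = 11802)
√(G + g((2 - 6)²)) = √(11802 + (2 - 6)²) = √(11802 + (-4)²) = √(11802 + 16) = √11818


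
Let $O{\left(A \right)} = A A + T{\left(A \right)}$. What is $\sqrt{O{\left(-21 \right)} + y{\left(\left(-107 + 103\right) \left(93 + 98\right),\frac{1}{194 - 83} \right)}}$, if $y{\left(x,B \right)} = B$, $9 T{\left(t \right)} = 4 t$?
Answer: $\frac{22 \sqrt{1221}}{37} \approx 20.777$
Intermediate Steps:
$T{\left(t \right)} = \frac{4 t}{9}$
$O{\left(A \right)} = A^{2} + \frac{4 A}{9}$ ($O{\left(A \right)} = A A + \frac{4 A}{9} = A^{2} + \frac{4 A}{9}$)
$\sqrt{O{\left(-21 \right)} + y{\left(\left(-107 + 103\right) \left(93 + 98\right),\frac{1}{194 - 83} \right)}} = \sqrt{\frac{1}{9} \left(-21\right) \left(4 + 9 \left(-21\right)\right) + \frac{1}{194 - 83}} = \sqrt{\frac{1}{9} \left(-21\right) \left(4 - 189\right) + \frac{1}{111}} = \sqrt{\frac{1}{9} \left(-21\right) \left(-185\right) + \frac{1}{111}} = \sqrt{\frac{1295}{3} + \frac{1}{111}} = \sqrt{\frac{15972}{37}} = \frac{22 \sqrt{1221}}{37}$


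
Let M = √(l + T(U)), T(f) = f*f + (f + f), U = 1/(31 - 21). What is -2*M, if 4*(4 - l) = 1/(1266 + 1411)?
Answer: -4*√188559849/13385 ≈ -4.1036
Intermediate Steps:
U = ⅒ (U = 1/10 = ⅒ ≈ 0.10000)
l = 42831/10708 (l = 4 - 1/(4*(1266 + 1411)) = 4 - ¼/2677 = 4 - ¼*1/2677 = 4 - 1/10708 = 42831/10708 ≈ 3.9999)
T(f) = f² + 2*f
M = 2*√188559849/13385 (M = √(42831/10708 + (2 + ⅒)/10) = √(42831/10708 + (⅒)*(21/10)) = √(42831/10708 + 21/100) = √(281748/66925) = 2*√188559849/13385 ≈ 2.0518)
-2*M = -4*√188559849/13385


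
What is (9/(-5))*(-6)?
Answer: 54/5 ≈ 10.800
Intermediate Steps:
(9/(-5))*(-6) = (9*(-⅕))*(-6) = -9/5*(-6) = 54/5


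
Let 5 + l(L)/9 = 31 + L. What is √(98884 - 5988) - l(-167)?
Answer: 1269 + 4*√5806 ≈ 1573.8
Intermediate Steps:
l(L) = 234 + 9*L (l(L) = -45 + 9*(31 + L) = -45 + (279 + 9*L) = 234 + 9*L)
√(98884 - 5988) - l(-167) = √(98884 - 5988) - (234 + 9*(-167)) = √92896 - (234 - 1503) = 4*√5806 - 1*(-1269) = 4*√5806 + 1269 = 1269 + 4*√5806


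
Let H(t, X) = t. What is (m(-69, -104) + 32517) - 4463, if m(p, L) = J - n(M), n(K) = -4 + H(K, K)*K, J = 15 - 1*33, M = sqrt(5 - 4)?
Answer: 28039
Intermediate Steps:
M = 1 (M = sqrt(1) = 1)
J = -18 (J = 15 - 33 = -18)
n(K) = -4 + K**2 (n(K) = -4 + K*K = -4 + K**2)
m(p, L) = -15 (m(p, L) = -18 - (-4 + 1**2) = -18 - (-4 + 1) = -18 - 1*(-3) = -18 + 3 = -15)
(m(-69, -104) + 32517) - 4463 = (-15 + 32517) - 4463 = 32502 - 4463 = 28039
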